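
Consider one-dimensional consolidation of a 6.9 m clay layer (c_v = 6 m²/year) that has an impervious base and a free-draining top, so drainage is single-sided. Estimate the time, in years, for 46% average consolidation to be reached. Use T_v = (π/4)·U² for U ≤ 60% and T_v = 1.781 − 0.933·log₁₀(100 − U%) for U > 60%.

Drainage path length: H_d = H = 6.9 m (single drainage).
U ≤ 60%: T_v = (π/4)·U² = (π/4)×0.46² = 0.16619.
t = T_v·H_d²/c_v = 0.16619×6.9²/6 = 1.319 years.

t ≈ 1.32 years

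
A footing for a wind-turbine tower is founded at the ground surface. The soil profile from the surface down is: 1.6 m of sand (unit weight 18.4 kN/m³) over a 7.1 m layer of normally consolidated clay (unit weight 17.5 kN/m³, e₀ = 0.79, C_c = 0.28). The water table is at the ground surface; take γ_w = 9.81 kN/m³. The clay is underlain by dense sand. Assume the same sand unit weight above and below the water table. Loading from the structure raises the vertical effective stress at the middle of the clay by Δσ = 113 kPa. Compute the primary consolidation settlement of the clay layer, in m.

Mid-depth of clay below the ground surface: z = 1.6 + 7.1/2 = 5.15 m.
Total vertical stress at mid-clay: σ_v = 18.4×1.6 + 17.5×3.55 = 91.565 kPa.
Pore pressure: u = 9.81×(5.15 − 0) = 50.522 kPa.
Initial effective stress: σ'_0 = σ_v − u = 91.565 − 50.522 = 41.043 kPa.
Final effective stress: σ'_f = σ'_0 + Δσ = 41.043 + 113 = 154.04 kPa.
Normally consolidated clay, so the full stress increment lies on the virgin compression line:
S_c = C_c·H/(1+e₀)·log₁₀(σ'_f/σ'_0) = 0.28×7.1/(1+0.79)×log₁₀(154.04/41.043)
    = 1.1106 × 0.57439 = 0.6379 m

S_c ≈ 0.638 m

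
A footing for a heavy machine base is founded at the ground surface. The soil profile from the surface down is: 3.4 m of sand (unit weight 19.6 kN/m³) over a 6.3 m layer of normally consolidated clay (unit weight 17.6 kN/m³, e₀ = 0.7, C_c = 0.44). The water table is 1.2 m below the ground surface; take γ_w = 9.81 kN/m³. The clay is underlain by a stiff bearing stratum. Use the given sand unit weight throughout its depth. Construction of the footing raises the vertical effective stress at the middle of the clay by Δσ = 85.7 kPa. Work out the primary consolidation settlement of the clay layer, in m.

Mid-depth of clay below the ground surface: z = 3.4 + 6.3/2 = 6.55 m.
Total vertical stress at mid-clay: σ_v = 19.6×3.4 + 17.6×3.15 = 122.08 kPa.
Pore pressure: u = 9.81×(6.55 − 1.2) = 52.483 kPa.
Initial effective stress: σ'_0 = σ_v − u = 122.08 − 52.483 = 69.597 kPa.
Final effective stress: σ'_f = σ'_0 + Δσ = 69.597 + 85.7 = 155.3 kPa.
Normally consolidated clay, so the full stress increment lies on the virgin compression line:
S_c = C_c·H/(1+e₀)·log₁₀(σ'_f/σ'_0) = 0.44×6.3/(1+0.7)×log₁₀(155.3/69.597)
    = 1.6306 × 0.34858 = 0.5684 m

S_c ≈ 0.568 m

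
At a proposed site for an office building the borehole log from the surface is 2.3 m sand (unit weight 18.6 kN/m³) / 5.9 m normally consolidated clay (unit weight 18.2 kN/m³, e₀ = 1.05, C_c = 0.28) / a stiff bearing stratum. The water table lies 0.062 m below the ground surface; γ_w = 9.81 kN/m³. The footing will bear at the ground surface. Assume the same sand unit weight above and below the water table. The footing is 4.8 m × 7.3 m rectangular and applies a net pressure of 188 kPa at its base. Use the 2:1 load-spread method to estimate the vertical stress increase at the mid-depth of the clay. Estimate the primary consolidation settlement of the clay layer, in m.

Mid-depth of clay below the ground surface: z = 2.3 + 5.9/2 = 5.25 m.
Total vertical stress at mid-clay: σ_v = 18.6×2.3 + 18.2×2.95 = 96.47 kPa.
Pore pressure: u = 9.81×(5.25 − 0.062) = 50.894 kPa.
Initial effective stress: σ'_0 = σ_v − u = 96.47 − 50.894 = 45.576 kPa.
Stress increase at mid-clay by the 2:1 spreading method:
Δσ = qBL/((B+z)(L+z)) = 188×4.8×7.3/((4.8+5.25)(7.3+5.25)) = 52.229 kPa
Final effective stress: σ'_f = σ'_0 + Δσ = 45.576 + 52.229 = 97.805 kPa.
Normally consolidated clay, so the full stress increment lies on the virgin compression line:
S_c = C_c·H/(1+e₀)·log₁₀(σ'_f/σ'_0) = 0.28×5.9/(1+1.05)×log₁₀(97.805/45.576)
    = 0.80585 × 0.33162 = 0.2672 m

S_c ≈ 0.267 m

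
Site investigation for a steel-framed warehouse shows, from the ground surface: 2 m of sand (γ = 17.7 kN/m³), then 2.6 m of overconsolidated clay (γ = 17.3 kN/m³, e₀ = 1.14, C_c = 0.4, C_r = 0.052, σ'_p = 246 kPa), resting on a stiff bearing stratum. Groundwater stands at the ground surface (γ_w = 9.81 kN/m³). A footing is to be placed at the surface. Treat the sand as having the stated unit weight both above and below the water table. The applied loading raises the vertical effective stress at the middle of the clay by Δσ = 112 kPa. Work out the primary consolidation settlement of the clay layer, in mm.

S_c ≈ 46.2 mm

Mid-depth of clay below the ground surface: z = 2 + 2.6/2 = 3.3 m.
Total vertical stress at mid-clay: σ_v = 17.7×2 + 17.3×1.3 = 57.89 kPa.
Pore pressure: u = 9.81×(3.3 − 0) = 32.373 kPa.
Initial effective stress: σ'_0 = σ_v − u = 57.89 − 32.373 = 25.517 kPa.
Final effective stress: σ'_f = 25.517 + 112 = 137.52 kPa.
σ'_f = 137.52 ≤ σ'_p = 246 kPa, so the clay remains overconsolidated and only the recompression index applies:
S_c = C_r·H/(1+e₀)·log₁₀(σ'_f/σ'_0) = 0.052×2.6/2.14×log₁₀(137.52/25.517)
    = 0.06318 × 0.73154 = 0.04622 m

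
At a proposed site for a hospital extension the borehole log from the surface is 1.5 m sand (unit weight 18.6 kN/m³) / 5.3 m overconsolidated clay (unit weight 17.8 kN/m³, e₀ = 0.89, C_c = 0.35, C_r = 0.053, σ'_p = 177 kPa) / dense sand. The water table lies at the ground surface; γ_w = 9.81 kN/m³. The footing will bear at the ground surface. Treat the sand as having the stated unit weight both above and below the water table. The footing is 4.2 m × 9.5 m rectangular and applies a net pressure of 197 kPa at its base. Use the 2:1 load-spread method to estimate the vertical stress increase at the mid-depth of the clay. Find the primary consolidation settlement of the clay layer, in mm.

S_c ≈ 71.1 mm

Mid-depth of clay below the ground surface: z = 1.5 + 5.3/2 = 4.15 m.
Total vertical stress at mid-clay: σ_v = 18.6×1.5 + 17.8×2.65 = 75.07 kPa.
Pore pressure: u = 9.81×(4.15 − 0) = 40.712 kPa.
Initial effective stress: σ'_0 = σ_v − u = 75.07 − 40.712 = 34.358 kPa.
Stress increase at mid-clay by the 2:1 spreading method:
Δσ = qBL/((B+z)(L+z)) = 197×4.2×9.5/((4.2+4.15)(9.5+4.15)) = 68.964 kPa
Final effective stress: σ'_f = 34.358 + 68.964 = 103.32 kPa.
σ'_f = 103.32 ≤ σ'_p = 177 kPa, so the clay remains overconsolidated and only the recompression index applies:
S_c = C_r·H/(1+e₀)·log₁₀(σ'_f/σ'_0) = 0.053×5.3/1.89×log₁₀(103.32/34.358)
    = 0.14862 × 0.47816 = 0.07107 m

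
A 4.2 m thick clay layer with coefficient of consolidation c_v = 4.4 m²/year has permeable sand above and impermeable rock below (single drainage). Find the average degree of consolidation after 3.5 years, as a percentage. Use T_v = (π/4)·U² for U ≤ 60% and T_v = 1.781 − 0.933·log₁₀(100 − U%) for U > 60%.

Drainage path length: H_d = H = 4.2 m (single drainage).
T_v = c_v·t/H_d² = 4.4×3.5/4.2² = 0.87302.
T_v = 0.87302 corresponds to the U > 60% branch:
U = 1 − 10^((1.781 − T_v)/0.933)/100 = 0.906

U ≈ 90.6 %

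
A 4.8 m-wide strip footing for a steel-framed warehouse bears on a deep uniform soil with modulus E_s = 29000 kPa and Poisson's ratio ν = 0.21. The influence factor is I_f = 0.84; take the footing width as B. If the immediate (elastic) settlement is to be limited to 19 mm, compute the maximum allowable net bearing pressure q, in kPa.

q ≈ 143 kPa

S_e = q·B·(1−ν²)/E_s · I_f  ⇒  q = S_e·E_s / (B·(1−ν²)·I_f).
q = 0.019 × 29000 / (4.8 × 0.9559 × 0.84) = 143 kPa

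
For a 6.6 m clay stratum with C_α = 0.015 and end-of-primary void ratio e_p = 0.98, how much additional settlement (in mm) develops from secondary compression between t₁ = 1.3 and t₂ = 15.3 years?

Secondary compression: S_s = C_α·H/(1+e_p)·log₁₀(t₂/t₁)
S_s = 0.015×6.6/(1+0.98)×log₁₀(15.3/1.3)
    = 0.05 × 1.071 = 0.05354 m

S_s ≈ 53.5 mm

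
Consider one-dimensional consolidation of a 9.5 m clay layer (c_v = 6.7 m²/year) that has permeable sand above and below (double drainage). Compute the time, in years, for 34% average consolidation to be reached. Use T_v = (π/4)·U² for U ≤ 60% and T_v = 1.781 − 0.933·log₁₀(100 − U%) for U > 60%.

t ≈ 0.306 years

Drainage path length: H_d = H/2 = 4.75 m (double drainage).
U ≤ 60%: T_v = (π/4)·U² = (π/4)×0.34² = 0.090792.
t = T_v·H_d²/c_v = 0.090792×4.75²/6.7 = 0.3057 years.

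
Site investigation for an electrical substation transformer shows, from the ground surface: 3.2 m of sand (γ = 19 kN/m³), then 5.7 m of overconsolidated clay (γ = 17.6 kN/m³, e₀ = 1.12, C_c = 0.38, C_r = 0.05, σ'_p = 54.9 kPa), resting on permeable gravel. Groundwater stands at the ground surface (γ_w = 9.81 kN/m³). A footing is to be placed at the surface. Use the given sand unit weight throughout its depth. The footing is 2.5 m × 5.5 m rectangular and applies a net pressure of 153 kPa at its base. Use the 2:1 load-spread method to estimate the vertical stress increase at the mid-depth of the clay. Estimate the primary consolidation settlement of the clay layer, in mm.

S_c ≈ 130 mm

Mid-depth of clay below the ground surface: z = 3.2 + 5.7/2 = 6.05 m.
Total vertical stress at mid-clay: σ_v = 19×3.2 + 17.6×2.85 = 110.96 kPa.
Pore pressure: u = 9.81×(6.05 − 0) = 59.351 kPa.
Initial effective stress: σ'_0 = σ_v − u = 110.96 − 59.351 = 51.609 kPa.
Stress increase at mid-clay by the 2:1 spreading method:
Δσ = qBL/((B+z)(L+z)) = 153×2.5×5.5/((2.5+6.05)(5.5+6.05)) = 21.303 kPa
Final effective stress: σ'_f = 51.609 + 21.303 = 72.912 kPa.
σ'_f = 72.912 > σ'_p = 54.9 kPa, so the stress path crosses the preconsolidation pressure — recompression up to σ'_p, then virgin compression beyond:
S_c = H/(1+e₀)·[C_r·log₁₀(σ'_p/σ'_0) + C_c·log₁₀(σ'_f/σ'_p)]
    = 5.7/2.12 × [0.05×log₁₀(54.9/51.609) + 0.38×log₁₀(72.912/54.9)]
    = 2.6887 × [0.0013423 + 0.046826] = 0.1295 m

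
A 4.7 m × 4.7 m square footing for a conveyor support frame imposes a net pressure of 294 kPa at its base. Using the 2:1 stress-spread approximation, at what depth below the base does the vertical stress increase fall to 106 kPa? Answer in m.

z ≈ 3.13 m

2:1 spreading — at depth z the loaded area has grown by z in each plan dimension:
qB²/(B+z)² = Δσ_z ⇒ z = B(√(q/Δσ_z) − 1) = 4.7×(√(294/106) − 1) = 3.127 m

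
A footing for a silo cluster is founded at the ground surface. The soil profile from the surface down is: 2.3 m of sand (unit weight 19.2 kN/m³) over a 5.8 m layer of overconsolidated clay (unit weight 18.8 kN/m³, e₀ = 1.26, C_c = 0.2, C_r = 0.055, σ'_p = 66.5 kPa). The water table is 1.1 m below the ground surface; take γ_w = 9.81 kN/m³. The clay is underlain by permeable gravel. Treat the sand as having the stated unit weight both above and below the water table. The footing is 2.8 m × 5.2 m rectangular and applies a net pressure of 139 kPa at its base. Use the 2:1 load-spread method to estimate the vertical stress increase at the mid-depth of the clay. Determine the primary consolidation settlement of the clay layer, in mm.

S_c ≈ 56.7 mm

Mid-depth of clay below the ground surface: z = 2.3 + 5.8/2 = 5.2 m.
Total vertical stress at mid-clay: σ_v = 19.2×2.3 + 18.8×2.9 = 98.68 kPa.
Pore pressure: u = 9.81×(5.2 − 1.1) = 40.221 kPa.
Initial effective stress: σ'_0 = σ_v − u = 98.68 − 40.221 = 58.459 kPa.
Stress increase at mid-clay by the 2:1 spreading method:
Δσ = qBL/((B+z)(L+z)) = 139×2.8×5.2/((2.8+5.2)(5.2+5.2)) = 24.325 kPa
Final effective stress: σ'_f = 58.459 + 24.325 = 82.784 kPa.
σ'_f = 82.784 > σ'_p = 66.5 kPa, so the stress path crosses the preconsolidation pressure — recompression up to σ'_p, then virgin compression beyond:
S_c = H/(1+e₀)·[C_r·log₁₀(σ'_p/σ'_0) + C_c·log₁₀(σ'_f/σ'_p)]
    = 5.8/2.26 × [0.055×log₁₀(66.5/58.459) + 0.2×log₁₀(82.784/66.5)]
    = 2.5664 × [0.0030784 + 0.019025] = 0.05673 m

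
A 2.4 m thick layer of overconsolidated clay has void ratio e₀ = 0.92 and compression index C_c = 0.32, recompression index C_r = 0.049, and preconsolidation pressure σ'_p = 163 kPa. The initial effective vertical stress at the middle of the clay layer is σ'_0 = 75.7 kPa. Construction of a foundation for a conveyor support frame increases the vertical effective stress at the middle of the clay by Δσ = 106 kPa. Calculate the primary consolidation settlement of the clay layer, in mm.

S_c ≈ 39.3 mm

Final effective stress: σ'_f = 75.7 + 106 = 181.7 kPa.
σ'_f = 181.7 > σ'_p = 163 kPa, so the stress path crosses the preconsolidation pressure — recompression up to σ'_p, then virgin compression beyond:
S_c = H/(1+e₀)·[C_r·log₁₀(σ'_p/σ'_0) + C_c·log₁₀(σ'_f/σ'_p)]
    = 2.4/1.92 × [0.049×log₁₀(163/75.7) + 0.32×log₁₀(181.7/163)]
    = 1.25 × [0.016321 + 0.015094] = 0.03927 m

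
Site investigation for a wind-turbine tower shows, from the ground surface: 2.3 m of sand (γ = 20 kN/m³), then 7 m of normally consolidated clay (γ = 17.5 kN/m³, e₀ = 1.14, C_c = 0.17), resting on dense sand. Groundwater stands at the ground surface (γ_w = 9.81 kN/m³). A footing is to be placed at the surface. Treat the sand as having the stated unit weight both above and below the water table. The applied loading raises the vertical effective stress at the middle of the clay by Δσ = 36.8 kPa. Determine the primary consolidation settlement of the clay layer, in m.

Mid-depth of clay below the ground surface: z = 2.3 + 7/2 = 5.8 m.
Total vertical stress at mid-clay: σ_v = 20×2.3 + 17.5×3.5 = 107.25 kPa.
Pore pressure: u = 9.81×(5.8 − 0) = 56.898 kPa.
Initial effective stress: σ'_0 = σ_v − u = 107.25 − 56.898 = 50.352 kPa.
Final effective stress: σ'_f = σ'_0 + Δσ = 50.352 + 36.8 = 87.152 kPa.
Normally consolidated clay, so the full stress increment lies on the virgin compression line:
S_c = C_c·H/(1+e₀)·log₁₀(σ'_f/σ'_0) = 0.17×7/(1+1.14)×log₁₀(87.152/50.352)
    = 0.55607 × 0.23826 = 0.1325 m

S_c ≈ 0.132 m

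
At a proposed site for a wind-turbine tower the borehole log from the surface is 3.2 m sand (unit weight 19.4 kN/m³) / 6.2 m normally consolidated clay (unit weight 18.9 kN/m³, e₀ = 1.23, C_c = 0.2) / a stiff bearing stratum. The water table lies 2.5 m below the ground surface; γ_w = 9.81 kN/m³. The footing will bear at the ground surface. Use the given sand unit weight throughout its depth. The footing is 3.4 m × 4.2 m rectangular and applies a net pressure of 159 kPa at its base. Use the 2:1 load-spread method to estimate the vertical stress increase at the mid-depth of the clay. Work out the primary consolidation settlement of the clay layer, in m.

Mid-depth of clay below the ground surface: z = 3.2 + 6.2/2 = 6.3 m.
Total vertical stress at mid-clay: σ_v = 19.4×3.2 + 18.9×3.1 = 120.67 kPa.
Pore pressure: u = 9.81×(6.3 − 2.5) = 37.278 kPa.
Initial effective stress: σ'_0 = σ_v − u = 120.67 − 37.278 = 83.392 kPa.
Stress increase at mid-clay by the 2:1 spreading method:
Δσ = qBL/((B+z)(L+z)) = 159×3.4×4.2/((3.4+6.3)(4.2+6.3)) = 22.293 kPa
Final effective stress: σ'_f = σ'_0 + Δσ = 83.392 + 22.293 = 105.69 kPa.
Normally consolidated clay, so the full stress increment lies on the virgin compression line:
S_c = C_c·H/(1+e₀)·log₁₀(σ'_f/σ'_0) = 0.2×6.2/(1+1.23)×log₁₀(105.69/83.392)
    = 0.55605 × 0.10291 = 0.05722 m

S_c ≈ 0.0572 m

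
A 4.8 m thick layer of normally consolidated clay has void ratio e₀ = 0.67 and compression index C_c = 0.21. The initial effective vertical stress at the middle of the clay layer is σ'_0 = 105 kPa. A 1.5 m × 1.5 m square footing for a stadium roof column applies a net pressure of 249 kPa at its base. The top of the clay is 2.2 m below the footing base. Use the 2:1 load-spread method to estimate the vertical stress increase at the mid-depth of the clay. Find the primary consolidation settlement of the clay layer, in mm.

Mid-depth of clay below the footing base: z = 2.2 + 4.8/2 = 4.6 m.
Stress increase at mid-clay by the 2:1 spreading method:
Δσ = qBL/((B+z)(L+z)) = 249×1.5×1.5/((1.5+4.6)(1.5+4.6)) = 15.056 kPa
Final effective stress: σ'_f = σ'_0 + Δσ = 105 + 15.056 = 120.06 kPa.
Normally consolidated clay, so the full stress increment lies on the virgin compression line:
S_c = C_c·H/(1+e₀)·log₁₀(σ'_f/σ'_0) = 0.21×4.8/(1+0.67)×log₁₀(120.06/105)
    = 0.60359 × 0.058209 = 0.03513 m

S_c ≈ 35.1 mm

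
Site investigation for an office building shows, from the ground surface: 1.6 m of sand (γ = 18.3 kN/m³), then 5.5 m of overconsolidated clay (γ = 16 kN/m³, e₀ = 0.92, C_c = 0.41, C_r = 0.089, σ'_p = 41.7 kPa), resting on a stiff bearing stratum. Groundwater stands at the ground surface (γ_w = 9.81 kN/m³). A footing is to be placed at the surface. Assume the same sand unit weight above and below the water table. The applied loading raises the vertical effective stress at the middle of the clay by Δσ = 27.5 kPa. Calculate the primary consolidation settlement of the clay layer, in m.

S_c ≈ 0.203 m

Mid-depth of clay below the ground surface: z = 1.6 + 5.5/2 = 4.35 m.
Total vertical stress at mid-clay: σ_v = 18.3×1.6 + 16×2.75 = 73.28 kPa.
Pore pressure: u = 9.81×(4.35 − 0) = 42.673 kPa.
Initial effective stress: σ'_0 = σ_v − u = 73.28 − 42.673 = 30.607 kPa.
Final effective stress: σ'_f = 30.607 + 27.5 = 58.107 kPa.
σ'_f = 58.107 > σ'_p = 41.7 kPa, so the stress path crosses the preconsolidation pressure — recompression up to σ'_p, then virgin compression beyond:
S_c = H/(1+e₀)·[C_r·log₁₀(σ'_p/σ'_0) + C_c·log₁₀(σ'_f/σ'_p)]
    = 5.5/1.92 × [0.089×log₁₀(41.7/30.607) + 0.41×log₁₀(58.107/41.7)]
    = 2.8646 × [0.011954 + 0.059078] = 0.2035 m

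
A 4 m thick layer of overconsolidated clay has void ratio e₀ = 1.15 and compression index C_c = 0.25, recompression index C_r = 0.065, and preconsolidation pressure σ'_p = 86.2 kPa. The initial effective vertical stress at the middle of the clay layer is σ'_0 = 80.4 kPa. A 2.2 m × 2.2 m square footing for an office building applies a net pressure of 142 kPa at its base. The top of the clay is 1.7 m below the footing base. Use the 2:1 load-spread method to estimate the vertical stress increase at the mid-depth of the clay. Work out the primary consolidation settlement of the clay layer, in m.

S_c ≈ 0.0339 m

Mid-depth of clay below the footing base: z = 1.7 + 4/2 = 3.7 m.
Stress increase at mid-clay by the 2:1 spreading method:
Δσ = qBL/((B+z)(L+z)) = 142×2.2×2.2/((2.2+3.7)(2.2+3.7)) = 19.744 kPa
Final effective stress: σ'_f = 80.4 + 19.744 = 100.14 kPa.
σ'_f = 100.14 > σ'_p = 86.2 kPa, so the stress path crosses the preconsolidation pressure — recompression up to σ'_p, then virgin compression beyond:
S_c = H/(1+e₀)·[C_r·log₁₀(σ'_p/σ'_0) + C_c·log₁₀(σ'_f/σ'_p)]
    = 4/2.15 × [0.065×log₁₀(86.2/80.4) + 0.25×log₁₀(100.14/86.2)]
    = 1.8605 × [0.0019663 + 0.016275] = 0.03394 m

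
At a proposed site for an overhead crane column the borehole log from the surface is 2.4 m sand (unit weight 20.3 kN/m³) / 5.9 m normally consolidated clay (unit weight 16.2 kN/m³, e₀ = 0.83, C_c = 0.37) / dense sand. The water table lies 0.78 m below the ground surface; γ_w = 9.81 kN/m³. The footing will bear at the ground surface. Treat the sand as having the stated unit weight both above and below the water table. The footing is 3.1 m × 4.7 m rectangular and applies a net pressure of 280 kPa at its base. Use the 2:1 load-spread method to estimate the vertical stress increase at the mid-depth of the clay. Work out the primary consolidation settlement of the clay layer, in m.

Mid-depth of clay below the ground surface: z = 2.4 + 5.9/2 = 5.35 m.
Total vertical stress at mid-clay: σ_v = 20.3×2.4 + 16.2×2.95 = 96.51 kPa.
Pore pressure: u = 9.81×(5.35 − 0.78) = 44.832 kPa.
Initial effective stress: σ'_0 = σ_v − u = 96.51 − 44.832 = 51.678 kPa.
Stress increase at mid-clay by the 2:1 spreading method:
Δσ = qBL/((B+z)(L+z)) = 280×3.1×4.7/((3.1+5.35)(4.7+5.35)) = 48.039 kPa
Final effective stress: σ'_f = σ'_0 + Δσ = 51.678 + 48.039 = 99.717 kPa.
Normally consolidated clay, so the full stress increment lies on the virgin compression line:
S_c = C_c·H/(1+e₀)·log₁₀(σ'_f/σ'_0) = 0.37×5.9/(1+0.83)×log₁₀(99.717/51.678)
    = 1.1929 × 0.28546 = 0.3405 m

S_c ≈ 0.341 m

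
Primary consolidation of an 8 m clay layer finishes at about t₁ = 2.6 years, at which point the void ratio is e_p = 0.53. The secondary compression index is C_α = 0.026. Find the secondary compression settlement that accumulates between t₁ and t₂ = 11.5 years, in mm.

Secondary compression: S_s = C_α·H/(1+e_p)·log₁₀(t₂/t₁)
S_s = 0.026×8/(1+0.53)×log₁₀(11.5/2.6)
    = 0.1359 × 0.6457 = 0.08778 m

S_s ≈ 87.8 mm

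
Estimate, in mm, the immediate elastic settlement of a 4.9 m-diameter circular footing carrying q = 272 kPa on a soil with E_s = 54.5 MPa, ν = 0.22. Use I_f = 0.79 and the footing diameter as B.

S_e ≈ 18.4 mm

Immediate (elastic) settlement: S_e = q·B·(1−ν²)/E_s · I_f.
E_s = 54.5 MPa = 54500 kPa.
S_e = 272 × 4.9 × (1 − 0.22²) / 54500 × 0.79
    = 272 × 4.9 × 0.9516 / 54500 × 0.79
    = 0.01838 m = 18.38 mm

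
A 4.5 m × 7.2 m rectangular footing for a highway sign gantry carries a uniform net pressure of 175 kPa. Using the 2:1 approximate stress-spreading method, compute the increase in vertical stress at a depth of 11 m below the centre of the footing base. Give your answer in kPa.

By the 2:1 method the load spreads at 1 horizontal : 2 vertical, so at depth z the loaded area has grown by z in each plan dimension:
Δσ = qBL/((B+z)(L+z)) = 175×4.5×7.2/((4.5+11)(7.2+11)) = 20.099 kPa

Δσ_z ≈ 20.1 kPa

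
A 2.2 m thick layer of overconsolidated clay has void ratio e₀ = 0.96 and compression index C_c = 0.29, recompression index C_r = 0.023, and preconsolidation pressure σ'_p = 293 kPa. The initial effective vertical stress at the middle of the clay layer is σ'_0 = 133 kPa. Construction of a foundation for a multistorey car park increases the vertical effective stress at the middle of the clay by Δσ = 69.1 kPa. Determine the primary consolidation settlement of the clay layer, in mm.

S_c ≈ 4.69 mm

Final effective stress: σ'_f = 133 + 69.1 = 202.1 kPa.
σ'_f = 202.1 ≤ σ'_p = 293 kPa, so the clay remains overconsolidated and only the recompression index applies:
S_c = C_r·H/(1+e₀)·log₁₀(σ'_f/σ'_0) = 0.023×2.2/1.96×log₁₀(202.1/133)
    = 0.025815 × 0.18171 = 0.004691 m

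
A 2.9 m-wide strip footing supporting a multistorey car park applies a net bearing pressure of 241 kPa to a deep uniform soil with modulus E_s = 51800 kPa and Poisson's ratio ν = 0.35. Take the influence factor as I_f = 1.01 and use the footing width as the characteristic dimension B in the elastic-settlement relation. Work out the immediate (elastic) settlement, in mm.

S_e ≈ 12 mm

Immediate (elastic) settlement: S_e = q·B·(1−ν²)/E_s · I_f.
S_e = 241 × 2.9 × (1 − 0.35²) / 51800 × 1.01
    = 241 × 2.9 × 0.8775 / 51800 × 1.01
    = 0.01196 m = 11.96 mm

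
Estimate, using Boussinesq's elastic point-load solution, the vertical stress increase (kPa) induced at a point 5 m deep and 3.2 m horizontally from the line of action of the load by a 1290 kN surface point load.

Δσ_z ≈ 10.4 kPa

Boussinesq vertical stress below a point load on an elastic half-space:
Δσ_z = 3P/(2πz²) · [1 + (r/z)²]^(−5/2)
r/z = 3.2/5 = 0.64; [1+(r/z)²]^(−5/2) = 0.4239.
Δσ_z = 3×1290/(2π×5²) × 0.4239 = 24.637 × 0.4239 = 10.44 kPa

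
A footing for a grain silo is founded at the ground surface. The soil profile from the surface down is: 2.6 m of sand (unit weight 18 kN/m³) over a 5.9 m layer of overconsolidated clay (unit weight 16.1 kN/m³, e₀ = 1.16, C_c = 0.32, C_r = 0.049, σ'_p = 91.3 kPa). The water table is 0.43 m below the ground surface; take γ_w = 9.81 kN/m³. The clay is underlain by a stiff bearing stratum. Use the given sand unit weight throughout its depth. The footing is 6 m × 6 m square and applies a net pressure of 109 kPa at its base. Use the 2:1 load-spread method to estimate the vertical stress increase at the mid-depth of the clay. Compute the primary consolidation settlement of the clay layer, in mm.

Mid-depth of clay below the ground surface: z = 2.6 + 5.9/2 = 5.55 m.
Total vertical stress at mid-clay: σ_v = 18×2.6 + 16.1×2.95 = 94.295 kPa.
Pore pressure: u = 9.81×(5.55 − 0.43) = 50.227 kPa.
Initial effective stress: σ'_0 = σ_v − u = 94.295 − 50.227 = 44.068 kPa.
Stress increase at mid-clay by the 2:1 spreading method:
Δσ = qBL/((B+z)(L+z)) = 109×6×6/((6+5.55)(6+5.55)) = 29.415 kPa
Final effective stress: σ'_f = 44.068 + 29.415 = 73.483 kPa.
σ'_f = 73.483 ≤ σ'_p = 91.3 kPa, so the clay remains overconsolidated and only the recompression index applies:
S_c = C_r·H/(1+e₀)·log₁₀(σ'_f/σ'_0) = 0.049×5.9/2.16×log₁₀(73.483/44.068)
    = 0.13384 × 0.22206 = 0.02972 m

S_c ≈ 29.7 mm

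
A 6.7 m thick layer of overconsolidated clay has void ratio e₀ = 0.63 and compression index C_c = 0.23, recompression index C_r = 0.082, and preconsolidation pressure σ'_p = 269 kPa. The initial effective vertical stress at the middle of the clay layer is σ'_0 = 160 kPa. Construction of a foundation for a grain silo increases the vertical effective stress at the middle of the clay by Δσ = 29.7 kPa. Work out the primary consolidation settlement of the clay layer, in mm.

Final effective stress: σ'_f = 160 + 29.7 = 189.7 kPa.
σ'_f = 189.7 ≤ σ'_p = 269 kPa, so the clay remains overconsolidated and only the recompression index applies:
S_c = C_r·H/(1+e₀)·log₁₀(σ'_f/σ'_0) = 0.082×6.7/1.63×log₁₀(189.7/160)
    = 0.33705 × 0.073947 = 0.02492 m

S_c ≈ 24.9 mm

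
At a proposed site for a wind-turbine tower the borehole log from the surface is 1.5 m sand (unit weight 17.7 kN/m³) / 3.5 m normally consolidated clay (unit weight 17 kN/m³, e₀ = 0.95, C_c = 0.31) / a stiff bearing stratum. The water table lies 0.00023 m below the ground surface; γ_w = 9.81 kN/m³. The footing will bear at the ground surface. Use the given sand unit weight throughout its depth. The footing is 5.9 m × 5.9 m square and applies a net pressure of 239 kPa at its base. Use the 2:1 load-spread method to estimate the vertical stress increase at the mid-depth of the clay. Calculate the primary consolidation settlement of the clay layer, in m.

Mid-depth of clay below the ground surface: z = 1.5 + 3.5/2 = 3.25 m.
Total vertical stress at mid-clay: σ_v = 17.7×1.5 + 17×1.75 = 56.3 kPa.
Pore pressure: u = 9.81×(3.25 − 0.00023) = 31.883 kPa.
Initial effective stress: σ'_0 = σ_v − u = 56.3 − 31.883 = 24.417 kPa.
Stress increase at mid-clay by the 2:1 spreading method:
Δσ = qBL/((B+z)(L+z)) = 239×5.9×5.9/((5.9+3.25)(5.9+3.25)) = 99.371 kPa
Final effective stress: σ'_f = σ'_0 + Δσ = 24.417 + 99.371 = 123.79 kPa.
Normally consolidated clay, so the full stress increment lies on the virgin compression line:
S_c = C_c·H/(1+e₀)·log₁₀(σ'_f/σ'_0) = 0.31×3.5/(1+0.95)×log₁₀(123.79/24.417)
    = 0.55641 × 0.70499 = 0.3923 m

S_c ≈ 0.392 m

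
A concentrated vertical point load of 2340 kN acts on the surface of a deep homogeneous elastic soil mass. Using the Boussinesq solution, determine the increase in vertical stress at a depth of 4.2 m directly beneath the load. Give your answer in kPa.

Δσ_z ≈ 63.3 kPa

Boussinesq vertical stress below a point load on an elastic half-space:
Δσ_z = 3P/(2πz²) · [1 + (r/z)²]^(−5/2)
r/z = 0/4.2 = 0; [1+(r/z)²]^(−5/2) = 1.
Δσ_z = 3×2340/(2π×4.2²) × 1 = 63.337 × 1 = 63.34 kPa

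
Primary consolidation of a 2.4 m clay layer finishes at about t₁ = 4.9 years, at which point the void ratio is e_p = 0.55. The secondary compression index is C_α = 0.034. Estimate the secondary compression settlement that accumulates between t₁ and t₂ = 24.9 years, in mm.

Secondary compression: S_s = C_α·H/(1+e_p)·log₁₀(t₂/t₁)
S_s = 0.034×2.4/(1+0.55)×log₁₀(24.9/4.9)
    = 0.05265 × 0.706 = 0.03717 m

S_s ≈ 37.2 mm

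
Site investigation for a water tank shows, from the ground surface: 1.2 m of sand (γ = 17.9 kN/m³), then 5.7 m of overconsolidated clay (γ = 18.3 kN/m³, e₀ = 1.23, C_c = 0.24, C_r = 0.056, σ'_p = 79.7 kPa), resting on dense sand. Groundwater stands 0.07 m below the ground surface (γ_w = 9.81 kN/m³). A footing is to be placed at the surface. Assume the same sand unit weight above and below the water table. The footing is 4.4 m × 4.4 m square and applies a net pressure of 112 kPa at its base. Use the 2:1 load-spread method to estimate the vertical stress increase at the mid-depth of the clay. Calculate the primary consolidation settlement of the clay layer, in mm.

S_c ≈ 39.2 mm

Mid-depth of clay below the ground surface: z = 1.2 + 5.7/2 = 4.05 m.
Total vertical stress at mid-clay: σ_v = 17.9×1.2 + 18.3×2.85 = 73.635 kPa.
Pore pressure: u = 9.81×(4.05 − 0.07) = 39.044 kPa.
Initial effective stress: σ'_0 = σ_v − u = 73.635 − 39.044 = 34.591 kPa.
Stress increase at mid-clay by the 2:1 spreading method:
Δσ = qBL/((B+z)(L+z)) = 112×4.4×4.4/((4.4+4.05)(4.4+4.05)) = 30.368 kPa
Final effective stress: σ'_f = 34.591 + 30.368 = 64.959 kPa.
σ'_f = 64.959 ≤ σ'_p = 79.7 kPa, so the clay remains overconsolidated and only the recompression index applies:
S_c = C_r·H/(1+e₀)·log₁₀(σ'_f/σ'_0) = 0.056×5.7/2.23×log₁₀(64.959/34.591)
    = 0.14314 × 0.27368 = 0.03917 m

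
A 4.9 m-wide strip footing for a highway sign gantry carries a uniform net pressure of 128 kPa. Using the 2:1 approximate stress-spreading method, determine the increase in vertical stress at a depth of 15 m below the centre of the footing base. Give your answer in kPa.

By the 2:1 method the load spreads at 1 horizontal : 2 vertical, so at depth z the loaded area has grown by z in each plan dimension:
Δσ = qB/(B+z) = 128×4.9/(4.9+15) = 31.518 kPa

Δσ_z ≈ 31.5 kPa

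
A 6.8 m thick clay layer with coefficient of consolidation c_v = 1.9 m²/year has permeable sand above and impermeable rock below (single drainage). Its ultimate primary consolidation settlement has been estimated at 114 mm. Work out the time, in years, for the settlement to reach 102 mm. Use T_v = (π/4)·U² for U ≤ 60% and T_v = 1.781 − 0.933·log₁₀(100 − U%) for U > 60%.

t ≈ 20.1 years

Drainage path length: H_d = H = 6.8 m (single drainage).
U = S(t)/S_ult = 102/114 = 0.8947.
U > 60%: T_v = 1.781 − 0.933·log₁₀(100 − 89.474) = 0.82722.
t = T_v·H_d²/c_v = 0.82722×6.8²/1.9 = 20.13 years.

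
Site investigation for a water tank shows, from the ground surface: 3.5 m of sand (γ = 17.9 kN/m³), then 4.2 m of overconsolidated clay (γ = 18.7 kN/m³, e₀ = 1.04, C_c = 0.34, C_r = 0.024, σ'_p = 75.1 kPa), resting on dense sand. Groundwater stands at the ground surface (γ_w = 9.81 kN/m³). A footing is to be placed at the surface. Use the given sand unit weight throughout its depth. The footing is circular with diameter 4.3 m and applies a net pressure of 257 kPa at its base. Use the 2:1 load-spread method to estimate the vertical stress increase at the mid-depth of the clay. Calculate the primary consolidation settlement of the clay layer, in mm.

S_c ≈ 83 mm

Mid-depth of clay below the ground surface: z = 3.5 + 4.2/2 = 5.6 m.
Total vertical stress at mid-clay: σ_v = 17.9×3.5 + 18.7×2.1 = 101.92 kPa.
Pore pressure: u = 9.81×(5.6 − 0) = 54.936 kPa.
Initial effective stress: σ'_0 = σ_v − u = 101.92 − 54.936 = 46.984 kPa.
Stress increase at mid-clay by the 2:1 spreading method:
Δσ ≈ qD²/(D+z)² = 257×4.3²/(4.3+5.6)² = 48.484 kPa
Final effective stress: σ'_f = 46.984 + 48.484 = 95.468 kPa.
σ'_f = 95.468 > σ'_p = 75.1 kPa, so the stress path crosses the preconsolidation pressure — recompression up to σ'_p, then virgin compression beyond:
S_c = H/(1+e₀)·[C_r·log₁₀(σ'_p/σ'_0) + C_c·log₁₀(σ'_f/σ'_p)]
    = 4.2/2.04 × [0.024×log₁₀(75.1/46.984) + 0.34×log₁₀(95.468/75.1)]
    = 2.0588 × [0.0048886 + 0.035434] = 0.08302 m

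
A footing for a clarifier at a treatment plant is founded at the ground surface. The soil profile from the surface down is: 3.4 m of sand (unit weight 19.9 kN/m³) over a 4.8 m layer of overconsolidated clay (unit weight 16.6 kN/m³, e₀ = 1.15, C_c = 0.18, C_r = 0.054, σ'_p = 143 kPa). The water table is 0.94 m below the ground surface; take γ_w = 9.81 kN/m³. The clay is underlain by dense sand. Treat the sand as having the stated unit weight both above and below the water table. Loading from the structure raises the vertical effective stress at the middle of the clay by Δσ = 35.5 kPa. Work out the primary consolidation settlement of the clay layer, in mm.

Mid-depth of clay below the ground surface: z = 3.4 + 4.8/2 = 5.8 m.
Total vertical stress at mid-clay: σ_v = 19.9×3.4 + 16.6×2.4 = 107.5 kPa.
Pore pressure: u = 9.81×(5.8 − 0.94) = 47.677 kPa.
Initial effective stress: σ'_0 = σ_v − u = 107.5 − 47.677 = 59.823 kPa.
Final effective stress: σ'_f = 59.823 + 35.5 = 95.323 kPa.
σ'_f = 95.323 ≤ σ'_p = 143 kPa, so the clay remains overconsolidated and only the recompression index applies:
S_c = C_r·H/(1+e₀)·log₁₀(σ'_f/σ'_0) = 0.054×4.8/2.15×log₁₀(95.323/59.823)
    = 0.12056 × 0.20233 = 0.02439 m

S_c ≈ 24.4 mm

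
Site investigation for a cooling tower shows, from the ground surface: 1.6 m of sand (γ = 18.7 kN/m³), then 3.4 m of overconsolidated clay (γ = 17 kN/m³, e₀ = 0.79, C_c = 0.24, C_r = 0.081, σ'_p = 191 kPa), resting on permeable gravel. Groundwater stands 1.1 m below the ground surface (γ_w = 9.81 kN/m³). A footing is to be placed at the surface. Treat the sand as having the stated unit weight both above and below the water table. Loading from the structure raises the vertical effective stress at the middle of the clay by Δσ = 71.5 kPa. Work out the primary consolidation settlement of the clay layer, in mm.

S_c ≈ 71.6 mm

Mid-depth of clay below the ground surface: z = 1.6 + 3.4/2 = 3.3 m.
Total vertical stress at mid-clay: σ_v = 18.7×1.6 + 17×1.7 = 58.82 kPa.
Pore pressure: u = 9.81×(3.3 − 1.1) = 21.582 kPa.
Initial effective stress: σ'_0 = σ_v − u = 58.82 − 21.582 = 37.238 kPa.
Final effective stress: σ'_f = 37.238 + 71.5 = 108.74 kPa.
σ'_f = 108.74 ≤ σ'_p = 191 kPa, so the clay remains overconsolidated and only the recompression index applies:
S_c = C_r·H/(1+e₀)·log₁₀(σ'_f/σ'_0) = 0.081×3.4/1.79×log₁₀(108.74/37.238)
    = 0.15385 × 0.4654 = 0.0716 m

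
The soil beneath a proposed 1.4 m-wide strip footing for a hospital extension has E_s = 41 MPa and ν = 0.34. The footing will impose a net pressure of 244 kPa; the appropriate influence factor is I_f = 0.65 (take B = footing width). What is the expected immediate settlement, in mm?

Immediate (elastic) settlement: S_e = q·B·(1−ν²)/E_s · I_f.
E_s = 41 MPa = 41000 kPa.
S_e = 244 × 1.4 × (1 − 0.34²) / 41000 × 0.65
    = 244 × 1.4 × 0.8844 / 41000 × 0.65
    = 0.00479 m = 4.79 mm

S_e ≈ 4.79 mm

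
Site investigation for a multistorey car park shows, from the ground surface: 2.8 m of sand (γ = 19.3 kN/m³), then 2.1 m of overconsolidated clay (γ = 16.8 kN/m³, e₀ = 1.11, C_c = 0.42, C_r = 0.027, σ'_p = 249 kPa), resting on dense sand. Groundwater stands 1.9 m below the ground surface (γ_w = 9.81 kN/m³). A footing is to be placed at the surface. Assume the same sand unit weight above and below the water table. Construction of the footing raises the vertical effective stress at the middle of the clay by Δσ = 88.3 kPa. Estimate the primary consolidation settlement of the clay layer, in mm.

S_c ≈ 11.5 mm

Mid-depth of clay below the ground surface: z = 2.8 + 2.1/2 = 3.85 m.
Total vertical stress at mid-clay: σ_v = 19.3×2.8 + 16.8×1.05 = 71.68 kPa.
Pore pressure: u = 9.81×(3.85 − 1.9) = 19.13 kPa.
Initial effective stress: σ'_0 = σ_v − u = 71.68 − 19.13 = 52.55 kPa.
Final effective stress: σ'_f = 52.55 + 88.3 = 140.85 kPa.
σ'_f = 140.85 ≤ σ'_p = 249 kPa, so the clay remains overconsolidated and only the recompression index applies:
S_c = C_r·H/(1+e₀)·log₁₀(σ'_f/σ'_0) = 0.027×2.1/2.11×log₁₀(140.85/52.55)
    = 0.026872 × 0.42818 = 0.01151 m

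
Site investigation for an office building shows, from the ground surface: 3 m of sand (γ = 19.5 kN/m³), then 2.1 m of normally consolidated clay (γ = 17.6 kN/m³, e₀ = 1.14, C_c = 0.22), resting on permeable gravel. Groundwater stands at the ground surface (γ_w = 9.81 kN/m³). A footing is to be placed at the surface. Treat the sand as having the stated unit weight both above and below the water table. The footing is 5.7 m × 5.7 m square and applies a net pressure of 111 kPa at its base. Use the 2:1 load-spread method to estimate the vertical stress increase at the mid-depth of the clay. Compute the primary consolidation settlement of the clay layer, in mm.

Mid-depth of clay below the ground surface: z = 3 + 2.1/2 = 4.05 m.
Total vertical stress at mid-clay: σ_v = 19.5×3 + 17.6×1.05 = 76.98 kPa.
Pore pressure: u = 9.81×(4.05 − 0) = 39.73 kPa.
Initial effective stress: σ'_0 = σ_v − u = 76.98 − 39.73 = 37.25 kPa.
Stress increase at mid-clay by the 2:1 spreading method:
Δσ = qBL/((B+z)(L+z)) = 111×5.7×5.7/((5.7+4.05)(5.7+4.05)) = 37.937 kPa
Final effective stress: σ'_f = σ'_0 + Δσ = 37.25 + 37.937 = 75.187 kPa.
Normally consolidated clay, so the full stress increment lies on the virgin compression line:
S_c = C_c·H/(1+e₀)·log₁₀(σ'_f/σ'_0) = 0.22×2.1/(1+1.14)×log₁₀(75.187/37.25)
    = 0.21589 × 0.30502 = 0.06585 m

S_c ≈ 65.9 mm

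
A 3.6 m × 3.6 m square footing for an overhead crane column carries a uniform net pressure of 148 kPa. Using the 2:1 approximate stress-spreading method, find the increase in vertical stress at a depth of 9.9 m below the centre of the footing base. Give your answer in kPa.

Δσ_z ≈ 10.5 kPa

By the 2:1 method the load spreads at 1 horizontal : 2 vertical, so at depth z the loaded area has grown by z in each plan dimension:
Δσ = qBL/((B+z)(L+z)) = 148×3.6×3.6/((3.6+9.9)(3.6+9.9)) = 10.524 kPa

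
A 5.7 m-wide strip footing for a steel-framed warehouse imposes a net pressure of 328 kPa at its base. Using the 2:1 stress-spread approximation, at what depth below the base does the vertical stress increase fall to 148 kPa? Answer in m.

2:1 spreading — at depth z the loaded area has grown by z in each plan dimension:
qB/(B+z) = Δσ_z ⇒ z = qB/Δσ_z − B = 328×5.7/148 − 5.7 = 6.932 m

z ≈ 6.93 m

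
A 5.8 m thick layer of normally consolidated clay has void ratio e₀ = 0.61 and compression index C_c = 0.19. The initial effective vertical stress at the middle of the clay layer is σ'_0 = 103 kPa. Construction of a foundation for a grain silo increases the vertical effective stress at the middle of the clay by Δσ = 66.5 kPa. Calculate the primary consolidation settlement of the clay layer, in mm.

Final effective stress: σ'_f = σ'_0 + Δσ = 103 + 66.5 = 169.5 kPa.
Normally consolidated clay, so the full stress increment lies on the virgin compression line:
S_c = C_c·H/(1+e₀)·log₁₀(σ'_f/σ'_0) = 0.19×5.8/(1+0.61)×log₁₀(169.5/103)
    = 0.68447 × 0.21633 = 0.1481 m

S_c ≈ 148 mm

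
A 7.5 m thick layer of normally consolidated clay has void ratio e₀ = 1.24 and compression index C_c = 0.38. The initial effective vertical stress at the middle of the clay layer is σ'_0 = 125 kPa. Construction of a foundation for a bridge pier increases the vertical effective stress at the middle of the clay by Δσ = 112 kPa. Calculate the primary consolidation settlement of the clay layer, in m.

Final effective stress: σ'_f = σ'_0 + Δσ = 125 + 112 = 237 kPa.
Normally consolidated clay, so the full stress increment lies on the virgin compression line:
S_c = C_c·H/(1+e₀)·log₁₀(σ'_f/σ'_0) = 0.38×7.5/(1+1.24)×log₁₀(237/125)
    = 1.2723 × 0.27784 = 0.3535 m

S_c ≈ 0.353 m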